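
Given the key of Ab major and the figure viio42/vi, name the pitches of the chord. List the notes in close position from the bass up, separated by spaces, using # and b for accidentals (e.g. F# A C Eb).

Db E G Bb

The slash marks an applied leading-tone chord: viio of vi. In Ab major, vi is F, so the leading tone to it is E, a half step below.
Building a fully diminished seventh chord on E gives E-G-Bb-Db.
With the 42 figure the chord is in third inversion; from the bass Db upward in close position it reads Db-E-G-Bb.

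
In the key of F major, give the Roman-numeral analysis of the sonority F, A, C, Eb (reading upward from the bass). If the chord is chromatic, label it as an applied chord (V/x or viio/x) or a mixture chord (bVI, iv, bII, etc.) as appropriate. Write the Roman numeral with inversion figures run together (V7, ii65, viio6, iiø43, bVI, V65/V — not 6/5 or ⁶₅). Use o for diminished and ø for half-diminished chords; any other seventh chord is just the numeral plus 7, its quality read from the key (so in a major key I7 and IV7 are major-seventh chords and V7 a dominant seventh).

V7/IV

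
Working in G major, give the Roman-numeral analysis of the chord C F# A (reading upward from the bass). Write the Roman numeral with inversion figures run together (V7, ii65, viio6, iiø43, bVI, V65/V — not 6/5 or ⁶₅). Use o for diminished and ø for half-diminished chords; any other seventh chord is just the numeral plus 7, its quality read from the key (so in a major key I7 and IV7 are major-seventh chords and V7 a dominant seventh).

viio64

Stacked in thirds the chord is F#-A-C: a diminished triad on F#.
F# is scale degree 7 in G major, and a diminished triad on that degree is written viio.
With C in the bass the chord is in second inversion, so the figured bass is 64.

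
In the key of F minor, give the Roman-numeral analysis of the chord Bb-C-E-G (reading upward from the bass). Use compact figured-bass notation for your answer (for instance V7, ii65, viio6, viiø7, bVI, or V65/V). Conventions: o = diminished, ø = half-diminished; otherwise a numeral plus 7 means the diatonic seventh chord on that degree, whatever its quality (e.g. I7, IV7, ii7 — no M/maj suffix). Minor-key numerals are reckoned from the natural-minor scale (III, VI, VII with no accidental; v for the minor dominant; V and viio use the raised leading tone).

V42

The pitches C-E-G-Bb form a dominant seventh chord rooted on C.
In F minor, C is the dominant; the diatonic dominant seventh chord there is V7.
With Bb in the bass the chord is in third inversion, so the figured bass is 42.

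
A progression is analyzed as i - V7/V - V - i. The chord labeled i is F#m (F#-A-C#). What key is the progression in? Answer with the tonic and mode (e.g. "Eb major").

F# minor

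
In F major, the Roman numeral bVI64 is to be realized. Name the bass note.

Ab

bVI in F major has root Db; the chord is Db-F-Ab.
The figure 64 means second inversion — the fifth is in the bass.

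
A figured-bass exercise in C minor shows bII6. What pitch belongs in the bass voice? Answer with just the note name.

F

bII in C minor has root Db; the chord is Db-F-Ab.
The figure 6 means first inversion — the third is in the bass.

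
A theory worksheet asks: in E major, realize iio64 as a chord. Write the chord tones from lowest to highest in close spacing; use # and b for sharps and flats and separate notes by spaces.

Scale degree 2 in E major is F#; here the chord built on it is altered to a diminished triad. iio64 is the diminished supertonic triad, borrowed from the parallel minor.
So the chord is F#-A-C.
With the 64 figure the chord is in second inversion; from the bass C upward in close position it reads C-F#-A.

C F# A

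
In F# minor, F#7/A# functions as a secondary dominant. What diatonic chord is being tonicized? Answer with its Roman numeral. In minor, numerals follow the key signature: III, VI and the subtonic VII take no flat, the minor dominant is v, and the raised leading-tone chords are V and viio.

iv

The chord is a dominant seventh chord on F#.
A dominant resolves down a perfect fifth: F# → B. In F# minor, B is scale degree 4, i.e. iv.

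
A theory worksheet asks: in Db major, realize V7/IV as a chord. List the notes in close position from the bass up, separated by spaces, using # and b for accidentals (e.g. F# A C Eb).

V7/IV is a secondary dominant — the dominant seventh of IV. IV in Db major is Gb, so the applied chord's root is Db, a perfect fifth above.
Building a dominant seventh chord on Db gives Db-F-Ab-Cb.

Db F Ab Cb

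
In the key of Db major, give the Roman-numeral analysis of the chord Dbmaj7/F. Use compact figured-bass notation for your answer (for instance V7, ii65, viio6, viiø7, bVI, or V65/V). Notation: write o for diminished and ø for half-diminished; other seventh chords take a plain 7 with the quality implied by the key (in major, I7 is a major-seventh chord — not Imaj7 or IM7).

The pitches Db-F-Ab-C form a major seventh chord rooted on Db.
In Db major, Db is the tonic; the diatonic major seventh chord there is I7.
With F in the bass the chord is in first inversion, so the figured bass is 65.

I65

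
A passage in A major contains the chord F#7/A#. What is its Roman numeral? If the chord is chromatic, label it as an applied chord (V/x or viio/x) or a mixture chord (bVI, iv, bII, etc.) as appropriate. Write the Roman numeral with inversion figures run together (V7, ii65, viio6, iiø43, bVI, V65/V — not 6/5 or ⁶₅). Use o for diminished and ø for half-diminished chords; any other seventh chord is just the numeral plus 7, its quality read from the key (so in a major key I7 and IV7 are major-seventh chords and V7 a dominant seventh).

V65/ii

Stacked in thirds the chord is F#-A#-C#-E: a dominant seventh chord on F#.
F# is not a diatonic chord root with this quality in A major, but it lies a perfect fifth above B (ii), so the chord functions as an applied dominant of ii.
With A# in the bass the chord is in first inversion, so the figured bass is 65.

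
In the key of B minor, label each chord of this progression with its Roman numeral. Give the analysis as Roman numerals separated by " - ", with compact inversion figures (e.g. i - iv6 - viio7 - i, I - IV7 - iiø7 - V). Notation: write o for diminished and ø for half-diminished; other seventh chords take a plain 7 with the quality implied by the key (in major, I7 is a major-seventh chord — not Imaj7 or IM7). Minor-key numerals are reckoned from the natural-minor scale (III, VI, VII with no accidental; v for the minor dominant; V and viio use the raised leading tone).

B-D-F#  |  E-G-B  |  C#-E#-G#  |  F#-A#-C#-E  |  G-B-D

B-D-F#: minor triad on B = scale degree 1 → i.
E-G-B: root E is the subdominant; minor triad there is iv.
C#-E#-G#: a major triad on C#, the applied dominant of V → V/V.
F#-A#-C#-E: root F# is the dominant; dominant seventh chord there is V7.
G-B-D has root G, degree 6 in B minor, so VI.

i - iv - V/V - V7 - VI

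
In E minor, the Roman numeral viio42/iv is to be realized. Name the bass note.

The applied chord viio42/iv is rooted on G#: G#-B-D-F.
The figure 42 means third inversion — the seventh is in the bass.

F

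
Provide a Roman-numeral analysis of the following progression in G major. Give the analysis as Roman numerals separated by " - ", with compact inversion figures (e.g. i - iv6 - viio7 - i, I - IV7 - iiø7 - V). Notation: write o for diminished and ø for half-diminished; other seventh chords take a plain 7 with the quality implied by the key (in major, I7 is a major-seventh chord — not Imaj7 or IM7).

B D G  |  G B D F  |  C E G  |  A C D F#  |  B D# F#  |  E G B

I6 - V7/IV - IV - V43 - V/vi - vi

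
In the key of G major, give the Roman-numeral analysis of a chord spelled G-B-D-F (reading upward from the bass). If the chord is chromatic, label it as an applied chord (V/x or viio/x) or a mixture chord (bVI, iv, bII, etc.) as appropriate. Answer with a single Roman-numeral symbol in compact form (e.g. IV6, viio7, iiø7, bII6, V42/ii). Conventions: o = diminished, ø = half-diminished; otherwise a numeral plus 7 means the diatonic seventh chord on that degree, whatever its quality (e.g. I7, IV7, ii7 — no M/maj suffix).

V7/IV

Stacked in thirds the chord is G-B-D-F: a dominant seventh chord on G.
G is not a diatonic chord root with this quality in G major, but it lies a perfect fifth above C (IV), so the chord functions as an applied dominant of IV.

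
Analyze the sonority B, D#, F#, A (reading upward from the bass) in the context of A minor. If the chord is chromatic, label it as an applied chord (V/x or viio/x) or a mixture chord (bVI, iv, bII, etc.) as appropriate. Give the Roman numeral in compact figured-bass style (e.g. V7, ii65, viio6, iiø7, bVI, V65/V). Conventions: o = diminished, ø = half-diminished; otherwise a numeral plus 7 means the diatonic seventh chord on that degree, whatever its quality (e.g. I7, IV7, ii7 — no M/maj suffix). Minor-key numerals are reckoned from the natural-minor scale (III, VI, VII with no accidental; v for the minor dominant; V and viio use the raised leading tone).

V7/V

The pitches B-D#-F#-A form a dominant seventh chord rooted on B.
B is not a diatonic chord root with this quality in A minor, but it lies a perfect fifth above E (V), so the chord functions as an applied dominant of V.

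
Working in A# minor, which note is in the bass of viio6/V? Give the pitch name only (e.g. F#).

F##

The applied chord viio6/V is rooted on D##: D##-F##-A#.
The figure 6 means first inversion — the third is in the bass.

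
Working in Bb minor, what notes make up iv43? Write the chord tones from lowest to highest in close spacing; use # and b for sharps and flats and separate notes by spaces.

Bb Db Eb Gb

In Bb minor, the subdominant is Eb, and the diatonic chord built there is a minor seventh chord.
Stacking thirds from Eb gives Eb-Gb-Bb-Db.
The figured bass 43 indicates second inversion, placing the fifth (Bb) in the bass: Bb-Db-Eb-Gb.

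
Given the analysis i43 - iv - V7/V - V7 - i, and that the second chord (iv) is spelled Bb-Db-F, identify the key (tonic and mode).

F minor

The anchor chord is a minor triad on Bb, labeled iv.
Counting down 3 scale steps from Bb places the tonic on F; a minor triad on degree 4 is diatonic only in minor.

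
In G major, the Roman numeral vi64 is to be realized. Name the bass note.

B

vi in G major has root E; the chord is E-G-B.
The figure 64 means second inversion — the fifth is in the bass.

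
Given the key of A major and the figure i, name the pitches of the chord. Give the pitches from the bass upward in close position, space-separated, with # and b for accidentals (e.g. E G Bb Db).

A C E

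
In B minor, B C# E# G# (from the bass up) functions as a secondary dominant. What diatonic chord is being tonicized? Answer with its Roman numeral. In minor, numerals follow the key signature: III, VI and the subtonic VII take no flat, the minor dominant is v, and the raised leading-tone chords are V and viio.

V

The chord is a dominant seventh chord on C#.
A dominant resolves down a perfect fifth: C# → F#. In B minor, F# is scale degree 5, i.e. V.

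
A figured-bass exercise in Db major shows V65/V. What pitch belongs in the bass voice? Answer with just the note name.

G

The applied chord V65/V is rooted on Eb: Eb-G-Bb-Db.
The figure 65 means first inversion — the third is in the bass.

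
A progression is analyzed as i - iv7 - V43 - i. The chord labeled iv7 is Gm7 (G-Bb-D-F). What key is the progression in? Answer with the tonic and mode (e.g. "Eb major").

D minor

iv7 is given as G-Bb-D-F — a minor seventh chord with root G.
iv7 on G implies G is the subdominant; that puts the tonic at D, and the lowercase numeral fits minor mode.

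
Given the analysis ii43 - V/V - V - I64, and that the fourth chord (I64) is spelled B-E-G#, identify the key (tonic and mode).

The chord E/B is a major triad rooted on E; its label is I64.
If E is scale degree 1 and the mode makes that degree carry a major triad, the tonic is E and the mode is major.

E major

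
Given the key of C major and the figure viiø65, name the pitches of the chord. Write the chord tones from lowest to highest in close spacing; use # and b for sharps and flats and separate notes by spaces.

D F A B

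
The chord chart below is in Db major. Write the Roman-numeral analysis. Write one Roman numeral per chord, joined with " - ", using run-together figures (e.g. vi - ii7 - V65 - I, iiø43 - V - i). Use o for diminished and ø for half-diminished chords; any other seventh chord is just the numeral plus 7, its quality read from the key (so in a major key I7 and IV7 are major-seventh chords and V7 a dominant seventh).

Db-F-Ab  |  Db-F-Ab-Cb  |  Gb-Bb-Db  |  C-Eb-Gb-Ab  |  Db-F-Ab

I - V7/IV - IV - V65 - I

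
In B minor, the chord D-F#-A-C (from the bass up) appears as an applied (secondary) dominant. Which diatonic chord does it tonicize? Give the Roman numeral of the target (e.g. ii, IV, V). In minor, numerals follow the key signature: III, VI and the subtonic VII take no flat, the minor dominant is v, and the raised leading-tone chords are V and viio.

The chord is a dominant seventh chord on D.
A dominant resolves down a perfect fifth: D → G. In B minor, G is scale degree 6, i.e. VI.

VI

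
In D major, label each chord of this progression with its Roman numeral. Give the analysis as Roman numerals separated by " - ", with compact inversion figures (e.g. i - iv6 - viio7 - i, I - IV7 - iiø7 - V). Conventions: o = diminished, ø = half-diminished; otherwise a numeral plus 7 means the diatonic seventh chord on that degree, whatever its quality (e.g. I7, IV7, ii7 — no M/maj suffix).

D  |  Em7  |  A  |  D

D has root D, degree 1 in D major, so I.
Em7: root E is the supertonic; minor seventh chord there is ii7.
A has root A, degree 5 in D major, so V.
D: major triad on D = scale degree 1 → I.

I - ii7 - V - I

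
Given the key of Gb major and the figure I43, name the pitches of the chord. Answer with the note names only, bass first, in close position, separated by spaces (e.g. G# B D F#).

Db F Gb Bb

In Gb major, the tonic is Gb, and the diatonic chord built there is a major seventh chord.
Stacking thirds from Gb gives Gb-Bb-Db-F.
With the 43 figure the chord is in second inversion; from the bass Db upward in close position it reads Db-F-Gb-Bb.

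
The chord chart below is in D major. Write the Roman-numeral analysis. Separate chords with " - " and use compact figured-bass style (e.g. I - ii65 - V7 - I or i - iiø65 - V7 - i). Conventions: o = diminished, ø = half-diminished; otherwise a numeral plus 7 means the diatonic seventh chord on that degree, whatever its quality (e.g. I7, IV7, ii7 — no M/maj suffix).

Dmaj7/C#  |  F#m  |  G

I42 - iii - IV

Dmaj7/C#: root D is the tonic; major seventh chord there is I42.
F#m: root F# is the mediant; minor triad there is iii.
G: major triad on G = scale degree 4 → IV.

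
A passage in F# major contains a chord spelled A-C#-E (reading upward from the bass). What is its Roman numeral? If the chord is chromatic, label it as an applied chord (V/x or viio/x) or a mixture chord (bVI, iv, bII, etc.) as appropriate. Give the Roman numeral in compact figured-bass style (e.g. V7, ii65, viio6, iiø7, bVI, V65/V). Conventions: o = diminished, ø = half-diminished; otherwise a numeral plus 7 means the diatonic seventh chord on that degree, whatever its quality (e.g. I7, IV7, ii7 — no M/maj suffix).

bIII

Stacked in thirds the chord is A-C#-E: a major triad on A.
A is the lowered third degree of F# major (diatonic 3 would be A#). This is a major triad on the lowered third degree, borrowed from the parallel minor.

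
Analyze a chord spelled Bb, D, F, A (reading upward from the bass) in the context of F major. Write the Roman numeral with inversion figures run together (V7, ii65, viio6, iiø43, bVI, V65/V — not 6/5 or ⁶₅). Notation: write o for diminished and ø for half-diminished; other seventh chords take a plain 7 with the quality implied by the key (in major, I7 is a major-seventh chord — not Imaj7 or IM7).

The pitches Bb-D-F-A form a major seventh chord rooted on Bb.
In F major, Bb is the subdominant; the diatonic major seventh chord there is IV7.

IV7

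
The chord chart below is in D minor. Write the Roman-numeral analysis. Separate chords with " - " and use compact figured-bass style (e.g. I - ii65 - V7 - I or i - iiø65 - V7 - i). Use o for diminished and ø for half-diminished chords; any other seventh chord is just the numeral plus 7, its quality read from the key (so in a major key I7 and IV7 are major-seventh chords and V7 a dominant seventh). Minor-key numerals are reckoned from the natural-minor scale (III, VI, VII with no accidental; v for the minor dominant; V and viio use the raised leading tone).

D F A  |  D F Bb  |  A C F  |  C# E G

D-F-A has root D, degree 1 in D minor, so i.
D-F-Bb: root Bb is the submediant; major triad there is VI6.
A-C-F: major triad on F = scale degree 3 → III6.
C#-E-G: root C# is the leading tone; diminished triad there is viio.

i - VI6 - III6 - viio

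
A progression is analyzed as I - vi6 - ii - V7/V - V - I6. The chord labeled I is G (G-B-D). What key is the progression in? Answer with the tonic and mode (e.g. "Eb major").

G major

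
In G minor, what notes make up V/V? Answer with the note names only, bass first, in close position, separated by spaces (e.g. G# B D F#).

The slash means an applied dominant: we want the dominant of V. In G minor, V is D major, and its dominant is built on A.
Building a major triad on A gives A-C#-E.

A C# E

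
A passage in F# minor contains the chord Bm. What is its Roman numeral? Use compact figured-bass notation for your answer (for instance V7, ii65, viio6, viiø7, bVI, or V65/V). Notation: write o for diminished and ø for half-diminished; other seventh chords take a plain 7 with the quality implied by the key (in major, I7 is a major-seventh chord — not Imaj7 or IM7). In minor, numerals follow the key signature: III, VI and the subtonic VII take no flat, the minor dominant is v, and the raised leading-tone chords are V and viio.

iv

The pitches B-D-F# form a minor triad rooted on B.
In F# minor, B is the subdominant; the diatonic minor triad there is iv.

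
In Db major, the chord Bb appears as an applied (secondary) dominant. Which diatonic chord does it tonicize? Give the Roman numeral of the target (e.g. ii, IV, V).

ii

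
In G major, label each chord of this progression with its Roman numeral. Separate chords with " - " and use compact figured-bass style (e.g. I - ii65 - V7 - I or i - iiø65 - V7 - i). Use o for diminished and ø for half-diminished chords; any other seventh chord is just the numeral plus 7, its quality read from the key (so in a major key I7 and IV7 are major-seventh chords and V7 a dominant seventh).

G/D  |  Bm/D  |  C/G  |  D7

I64 - iii6 - IV64 - V7

G/D has root G, degree 1 in G major, so I64.
Bm/D has root B, degree 3 in G major, so iii6.
C/G: root C is the subdominant; major triad there is IV64.
D7 has root D, degree 5 in G major, so V7.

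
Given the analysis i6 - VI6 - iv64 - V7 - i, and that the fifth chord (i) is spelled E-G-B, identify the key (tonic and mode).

The anchor chord is a minor triad on E, labeled i.
If E is scale degree 1 and the mode makes that degree carry a minor triad, the tonic is E and the mode is minor.

E minor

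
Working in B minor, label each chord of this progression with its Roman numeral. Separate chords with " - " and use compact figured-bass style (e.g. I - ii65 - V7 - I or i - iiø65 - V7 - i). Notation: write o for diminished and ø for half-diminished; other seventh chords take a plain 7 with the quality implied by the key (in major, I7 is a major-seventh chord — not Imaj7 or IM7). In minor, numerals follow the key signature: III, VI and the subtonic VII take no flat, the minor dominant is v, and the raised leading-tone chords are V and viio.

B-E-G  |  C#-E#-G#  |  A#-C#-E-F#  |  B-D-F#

iv64 - V/V - V65 - i

B-E-G: root E is the subdominant; minor triad there is iv64.
C#-E#-G# is the secondary dominant of V (major triad on C#): V/V.
A#-C#-E-F#: dominant seventh chord on F# = scale degree 5 → V65.
B-D-F#: minor triad on B = scale degree 1 → i.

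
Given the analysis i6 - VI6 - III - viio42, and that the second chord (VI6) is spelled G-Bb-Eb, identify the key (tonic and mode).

The chord Eb/G is a major triad rooted on Eb; its label is VI6.
VI6 on Eb implies Eb is the submediant; that puts the tonic at G, and the uppercase numeral fits minor mode.

G minor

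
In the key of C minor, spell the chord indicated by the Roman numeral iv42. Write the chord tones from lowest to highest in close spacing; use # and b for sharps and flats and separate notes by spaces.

Eb F Ab C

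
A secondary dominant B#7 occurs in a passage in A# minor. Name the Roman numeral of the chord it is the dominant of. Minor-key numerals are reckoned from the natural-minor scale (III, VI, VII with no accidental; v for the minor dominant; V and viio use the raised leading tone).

The chord is a dominant seventh chord on B#.
A dominant resolves down a perfect fifth: B# → E#. In A# minor, E# is scale degree 5, i.e. V.

V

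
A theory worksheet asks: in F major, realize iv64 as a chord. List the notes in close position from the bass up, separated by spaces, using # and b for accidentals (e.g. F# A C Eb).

iv64 is the minor subdominant, borrowed from the parallel minor. In F major that root is Bb.
So the chord is Bb-Db-F, a minor triad.
With the 64 figure the chord is in second inversion; from the bass F upward in close position it reads F-Bb-Db.

F Bb Db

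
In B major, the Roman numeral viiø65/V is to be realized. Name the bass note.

The applied chord viiø65/V is rooted on E#: E#-G#-B-D#.
The figure 65 means first inversion — the third is in the bass.

G#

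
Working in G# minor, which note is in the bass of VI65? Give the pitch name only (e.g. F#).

G#

VI in G# minor has root E; the chord is E-G#-B-D#.
The figure 65 means first inversion — the third is in the bass.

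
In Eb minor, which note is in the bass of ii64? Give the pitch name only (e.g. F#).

ii in Eb minor has root F; the chord is F-Ab-C.
The figure 64 means second inversion — the fifth is in the bass.

C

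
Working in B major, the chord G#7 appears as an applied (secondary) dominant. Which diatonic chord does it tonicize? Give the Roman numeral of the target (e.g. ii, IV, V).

ii

The chord is a dominant seventh chord on G#.
A dominant resolves down a perfect fifth: G# → C#. In B major, C# is scale degree 2, i.e. ii.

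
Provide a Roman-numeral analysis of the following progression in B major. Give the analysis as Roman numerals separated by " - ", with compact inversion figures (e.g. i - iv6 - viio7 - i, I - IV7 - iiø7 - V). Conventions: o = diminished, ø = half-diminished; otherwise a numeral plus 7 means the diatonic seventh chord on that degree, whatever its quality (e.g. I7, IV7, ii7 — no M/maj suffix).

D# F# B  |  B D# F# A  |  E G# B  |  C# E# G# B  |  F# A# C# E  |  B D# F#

D#-F#-B: root B is the tonic; major triad there is I6.
B-D#-F#-A is the secondary dominant of IV (dominant seventh chord on B): V7/IV.
E-G#-B has root E, degree 4 in B major, so IV.
C#-E#-G#-B: a dominant seventh chord on C#, the applied dominant of V → V7/V.
F#-A#-C#-E: root F# is the dominant; dominant seventh chord there is V7.
B-D#-F#: root B is the tonic; major triad there is I.

I6 - V7/IV - IV - V7/V - V7 - I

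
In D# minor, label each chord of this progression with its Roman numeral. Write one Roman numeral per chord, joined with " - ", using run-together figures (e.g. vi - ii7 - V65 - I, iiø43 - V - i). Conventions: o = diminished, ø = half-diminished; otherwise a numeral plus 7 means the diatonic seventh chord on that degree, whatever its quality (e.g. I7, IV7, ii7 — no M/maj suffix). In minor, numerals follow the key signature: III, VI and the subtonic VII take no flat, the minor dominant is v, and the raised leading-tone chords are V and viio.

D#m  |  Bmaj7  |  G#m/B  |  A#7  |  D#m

D#m: root D# is the tonic; minor triad there is i.
Bmaj7: root B is the submediant; major seventh chord there is VI7.
G#m/B has root G#, degree 4 in D# minor, so iv6.
A#7 has root A#, degree 5 in D# minor, so V7.
D#m: root D# is the tonic; minor triad there is i.

i - VI7 - iv6 - V7 - i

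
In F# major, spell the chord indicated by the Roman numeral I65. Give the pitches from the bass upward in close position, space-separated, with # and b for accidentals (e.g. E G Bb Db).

The numeral's case and figure indicate a major seventh chord. In F# major its root, the tonic, is F#.
That chord is spelled F#-A#-C#-E#.
The figured bass 65 indicates first inversion, placing the third (A#) in the bass: A#-C#-E#-F#.

A# C# E# F#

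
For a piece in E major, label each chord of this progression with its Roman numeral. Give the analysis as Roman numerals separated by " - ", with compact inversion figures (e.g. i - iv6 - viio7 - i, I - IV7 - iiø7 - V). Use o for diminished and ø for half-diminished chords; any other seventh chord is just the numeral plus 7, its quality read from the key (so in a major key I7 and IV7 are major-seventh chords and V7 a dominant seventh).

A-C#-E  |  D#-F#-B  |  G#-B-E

A-C#-E: root A is the subdominant; major triad there is IV.
D#-F#-B: major triad on B = scale degree 5 → V6.
G#-B-E: major triad on E = scale degree 1 → I6.

IV - V6 - I6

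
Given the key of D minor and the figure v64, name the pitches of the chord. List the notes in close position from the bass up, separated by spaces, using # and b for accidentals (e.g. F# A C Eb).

The numeral's case and figure indicate a minor triad. In D minor its root, the dominant, is A.
That chord is spelled A-C-E.
The figured bass 64 indicates second inversion, placing the fifth (E) in the bass: E-A-C.

E A C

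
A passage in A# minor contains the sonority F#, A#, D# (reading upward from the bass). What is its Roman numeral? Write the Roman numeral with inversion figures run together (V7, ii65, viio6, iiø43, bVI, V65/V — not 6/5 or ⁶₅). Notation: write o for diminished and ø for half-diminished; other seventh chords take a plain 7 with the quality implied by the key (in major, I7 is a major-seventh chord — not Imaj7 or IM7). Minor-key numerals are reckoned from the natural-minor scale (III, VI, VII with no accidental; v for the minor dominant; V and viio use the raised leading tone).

iv6

Stacked in thirds the chord is D#-F#-A#: a minor triad on D#.
In A# minor, D# is the subdominant; the diatonic minor triad there is iv.
With F# in the bass the chord is in first inversion, so the figured bass is 6.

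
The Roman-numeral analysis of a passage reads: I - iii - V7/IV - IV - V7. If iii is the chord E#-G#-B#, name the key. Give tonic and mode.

C# major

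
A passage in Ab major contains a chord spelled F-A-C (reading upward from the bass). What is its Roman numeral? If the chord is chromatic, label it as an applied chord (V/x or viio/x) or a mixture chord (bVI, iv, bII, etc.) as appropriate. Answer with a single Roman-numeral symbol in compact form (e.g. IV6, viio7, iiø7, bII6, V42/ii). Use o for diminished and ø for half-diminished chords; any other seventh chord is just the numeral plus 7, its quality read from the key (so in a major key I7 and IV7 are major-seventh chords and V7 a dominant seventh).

V/ii

The pitches F-A-C form a major triad rooted on F.
F is not a diatonic chord root with this quality in Ab major, but it lies a perfect fifth above Bb (ii), so the chord functions as an applied dominant of ii.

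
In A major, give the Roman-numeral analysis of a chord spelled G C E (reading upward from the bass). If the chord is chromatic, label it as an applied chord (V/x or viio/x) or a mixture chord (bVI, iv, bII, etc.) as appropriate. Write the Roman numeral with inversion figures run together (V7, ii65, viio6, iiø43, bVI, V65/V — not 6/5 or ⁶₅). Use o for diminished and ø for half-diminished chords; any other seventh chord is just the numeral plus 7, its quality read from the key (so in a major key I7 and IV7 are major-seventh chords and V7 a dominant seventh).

bIII64

The pitches C-E-G form a major triad rooted on C.
C is the lowered third degree of A major (diatonic 3 would be C#). This is a major triad on the lowered third degree, borrowed from the parallel minor.
With G in the bass the chord is in second inversion, so the figured bass is 64.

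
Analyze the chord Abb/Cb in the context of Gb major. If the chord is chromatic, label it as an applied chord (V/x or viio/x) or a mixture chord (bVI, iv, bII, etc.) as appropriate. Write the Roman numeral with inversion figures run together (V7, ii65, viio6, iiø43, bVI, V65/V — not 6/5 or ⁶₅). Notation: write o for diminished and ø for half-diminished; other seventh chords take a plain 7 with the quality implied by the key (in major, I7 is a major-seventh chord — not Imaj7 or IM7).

Stacked in thirds the chord is Abb-Cb-Ebb: a major triad on Abb.
Abb is the lowered second degree of Gb major (diatonic 2 would be Ab). This is the Neapolitan sixth — a major triad on the lowered second degree, here in its customary first inversion.
With Cb in the bass the chord is in first inversion, so the figured bass is 6.

bII6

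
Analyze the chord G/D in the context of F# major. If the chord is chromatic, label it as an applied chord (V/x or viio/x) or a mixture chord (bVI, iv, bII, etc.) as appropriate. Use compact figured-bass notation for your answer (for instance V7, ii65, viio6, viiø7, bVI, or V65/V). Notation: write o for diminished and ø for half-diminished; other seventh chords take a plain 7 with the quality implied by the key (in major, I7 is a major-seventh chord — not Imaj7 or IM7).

bII64

The pitches G-B-D form a major triad rooted on G.
G is the lowered second degree of F# major (diatonic 2 would be G#). This is the Neapolitan chord — a major triad on the lowered second degree.
With D in the bass the chord is in second inversion, so the figured bass is 64.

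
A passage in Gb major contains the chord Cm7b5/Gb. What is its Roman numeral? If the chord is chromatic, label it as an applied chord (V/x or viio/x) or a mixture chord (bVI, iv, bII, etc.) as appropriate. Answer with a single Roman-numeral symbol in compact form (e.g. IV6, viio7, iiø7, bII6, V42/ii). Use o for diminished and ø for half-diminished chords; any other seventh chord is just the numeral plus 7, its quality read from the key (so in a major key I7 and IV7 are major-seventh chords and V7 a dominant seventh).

Stacked in thirds the chord is C-Eb-Gb-Bb: a half-diminished seventh chord on C.
C sits a half step below Db (V in Gb major); a diminished chord there is the applied leading-tone chord of V.
With Gb in the bass the chord is in second inversion, so the figured bass is 43.

viiø43/V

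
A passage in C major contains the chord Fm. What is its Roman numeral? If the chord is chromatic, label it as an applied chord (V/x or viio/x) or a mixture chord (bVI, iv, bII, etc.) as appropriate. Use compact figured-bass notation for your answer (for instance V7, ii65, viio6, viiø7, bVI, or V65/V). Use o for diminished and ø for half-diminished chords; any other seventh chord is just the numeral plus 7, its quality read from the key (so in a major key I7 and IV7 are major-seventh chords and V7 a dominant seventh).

iv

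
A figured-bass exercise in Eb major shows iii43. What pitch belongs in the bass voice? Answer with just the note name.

D

iii in Eb major has root G; the chord is G-Bb-D-F.
The figure 43 means second inversion — the fifth is in the bass.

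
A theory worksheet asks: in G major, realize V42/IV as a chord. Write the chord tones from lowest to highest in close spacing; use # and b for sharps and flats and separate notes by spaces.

F G B D

V42/IV is a secondary dominant — the dominant seventh of IV. IV in G major is C, so the applied chord's root is G, a perfect fifth above.
Building a dominant seventh chord on G gives G-B-D-F.
With the 42 figure the chord is in third inversion; from the bass F upward in close position it reads F-G-B-D.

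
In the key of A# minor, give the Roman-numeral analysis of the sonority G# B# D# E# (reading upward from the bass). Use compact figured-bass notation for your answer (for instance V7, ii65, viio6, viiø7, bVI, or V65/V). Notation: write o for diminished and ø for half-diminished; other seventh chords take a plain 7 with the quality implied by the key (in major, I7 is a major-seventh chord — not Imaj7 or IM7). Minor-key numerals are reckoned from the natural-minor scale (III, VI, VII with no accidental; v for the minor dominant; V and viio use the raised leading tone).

v65

Stacked in thirds the chord is E#-G#-B#-D#: a minor seventh chord on E#.
E# is scale degree 5 in A# minor, and a minor seventh chord on that degree is written v7.
With G# in the bass the chord is in first inversion, so the figured bass is 65.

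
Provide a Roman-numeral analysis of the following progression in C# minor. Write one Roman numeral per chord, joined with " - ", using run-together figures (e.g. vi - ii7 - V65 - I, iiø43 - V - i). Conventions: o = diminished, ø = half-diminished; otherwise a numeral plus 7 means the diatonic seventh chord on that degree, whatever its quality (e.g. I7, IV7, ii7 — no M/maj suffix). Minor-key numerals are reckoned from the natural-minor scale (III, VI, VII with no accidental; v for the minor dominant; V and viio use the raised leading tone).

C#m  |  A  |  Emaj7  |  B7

C#m: root C# is the tonic; minor triad there is i.
A: root A is the submediant; major triad there is VI.
Emaj7 has root E, degree 3 in C# minor, so III7.
B7 has root B, degree 7 in C# minor, so VII7.

i - VI - III7 - VII7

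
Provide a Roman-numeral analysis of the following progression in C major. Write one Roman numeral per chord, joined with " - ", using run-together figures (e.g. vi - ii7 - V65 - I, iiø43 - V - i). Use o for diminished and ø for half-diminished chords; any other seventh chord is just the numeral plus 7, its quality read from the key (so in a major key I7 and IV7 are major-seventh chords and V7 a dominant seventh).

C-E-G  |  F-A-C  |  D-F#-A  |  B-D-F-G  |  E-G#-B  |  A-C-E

C-E-G: major triad on C = scale degree 1 → I.
F-A-C: major triad on F = scale degree 4 → IV.
D-F#-A: a major triad on D, the applied dominant of V → V/V.
B-D-F-G: root G is the dominant; dominant seventh chord there is V65.
E-G#-B is the secondary dominant of vi (major triad on E): V/vi.
A-C-E: root A is the submediant; minor triad there is vi.

I - IV - V/V - V65 - V/vi - vi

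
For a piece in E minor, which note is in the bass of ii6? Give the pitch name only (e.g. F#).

ii in E minor has root F#; the chord is F#-A-C#.
The figure 6 means first inversion — the third is in the bass.

A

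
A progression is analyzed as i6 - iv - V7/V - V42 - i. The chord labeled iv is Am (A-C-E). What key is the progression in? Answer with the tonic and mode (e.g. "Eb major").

The anchor chord is a minor triad on A, labeled iv.
Counting down 3 scale steps from A places the tonic on E; a minor triad on degree 4 is diatonic only in minor.

E minor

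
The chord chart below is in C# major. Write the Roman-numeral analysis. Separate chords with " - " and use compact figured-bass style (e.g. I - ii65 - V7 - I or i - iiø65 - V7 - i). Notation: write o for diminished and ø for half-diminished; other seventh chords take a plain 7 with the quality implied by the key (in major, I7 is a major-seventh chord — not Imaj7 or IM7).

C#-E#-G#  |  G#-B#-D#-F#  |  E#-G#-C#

I - V7 - I6

C#-E#-G#: root C# is the tonic; major triad there is I.
G#-B#-D#-F# has root G#, degree 5 in C# major, so V7.
E#-G#-C# has root C#, degree 1 in C# major, so I6.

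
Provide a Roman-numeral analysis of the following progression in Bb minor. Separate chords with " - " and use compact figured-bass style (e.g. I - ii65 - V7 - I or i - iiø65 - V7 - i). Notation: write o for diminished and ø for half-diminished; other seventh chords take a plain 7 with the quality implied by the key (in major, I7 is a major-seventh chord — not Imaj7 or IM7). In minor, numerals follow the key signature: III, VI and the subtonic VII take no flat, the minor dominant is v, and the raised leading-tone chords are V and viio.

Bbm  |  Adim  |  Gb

i - viio - VI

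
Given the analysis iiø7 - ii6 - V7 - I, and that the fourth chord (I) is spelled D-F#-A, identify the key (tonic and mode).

D major

I is given as D-F#-A — a major triad with root D.
If D is scale degree 1 and the mode makes that degree carry a major triad, the tonic is D and the mode is major.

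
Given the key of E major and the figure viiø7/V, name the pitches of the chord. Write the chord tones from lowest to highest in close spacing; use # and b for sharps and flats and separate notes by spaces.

A# C# E G#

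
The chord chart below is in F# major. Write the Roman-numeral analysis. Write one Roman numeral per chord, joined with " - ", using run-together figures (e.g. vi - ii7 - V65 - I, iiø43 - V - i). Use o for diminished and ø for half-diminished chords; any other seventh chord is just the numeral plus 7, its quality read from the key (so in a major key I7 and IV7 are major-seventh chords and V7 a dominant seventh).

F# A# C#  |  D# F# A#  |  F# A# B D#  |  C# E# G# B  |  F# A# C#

I - vi - IV43 - V7 - I

F#-A#-C# has root F#, degree 1 in F# major, so I.
D#-F#-A#: minor triad on D# = scale degree 6 → vi.
F#-A#-B-D#: major seventh chord on B = scale degree 4 → IV43.
C#-E#-G#-B: root C# is the dominant; dominant seventh chord there is V7.
F#-A#-C#: root F# is the tonic; major triad there is I.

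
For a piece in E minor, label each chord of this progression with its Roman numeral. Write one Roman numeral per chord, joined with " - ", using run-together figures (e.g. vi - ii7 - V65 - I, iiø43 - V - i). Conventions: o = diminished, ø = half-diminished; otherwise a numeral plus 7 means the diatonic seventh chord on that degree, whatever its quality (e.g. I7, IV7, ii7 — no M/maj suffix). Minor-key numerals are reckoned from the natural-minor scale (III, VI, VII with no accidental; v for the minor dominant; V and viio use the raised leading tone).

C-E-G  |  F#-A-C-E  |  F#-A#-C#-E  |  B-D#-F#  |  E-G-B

C-E-G: major triad on C = scale degree 6 → VI.
F#-A-C-E: half-diminished seventh chord on F# = scale degree 2 → iiø7.
F#-A#-C#-E is the secondary dominant of V (dominant seventh chord on F#): V7/V.
B-D#-F# has root B, degree 5 in E minor, so V.
E-G-B: minor triad on E = scale degree 1 → i.

VI - iiø7 - V7/V - V - i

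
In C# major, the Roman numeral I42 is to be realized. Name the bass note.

I in C# major has root C#; the chord is C#-E#-G#-B#.
The figure 42 means third inversion — the seventh is in the bass.

B#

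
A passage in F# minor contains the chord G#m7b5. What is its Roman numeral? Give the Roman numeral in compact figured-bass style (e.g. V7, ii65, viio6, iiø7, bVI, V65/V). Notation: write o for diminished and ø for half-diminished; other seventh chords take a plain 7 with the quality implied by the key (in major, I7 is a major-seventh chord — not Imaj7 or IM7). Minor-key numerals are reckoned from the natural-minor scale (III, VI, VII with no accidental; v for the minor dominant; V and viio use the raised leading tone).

iiø7

Stacked in thirds the chord is G#-B-D-F#: a half-diminished seventh chord on G#.
In F# minor, G# is the supertonic; the diatonic half-diminished seventh chord there is iiø7.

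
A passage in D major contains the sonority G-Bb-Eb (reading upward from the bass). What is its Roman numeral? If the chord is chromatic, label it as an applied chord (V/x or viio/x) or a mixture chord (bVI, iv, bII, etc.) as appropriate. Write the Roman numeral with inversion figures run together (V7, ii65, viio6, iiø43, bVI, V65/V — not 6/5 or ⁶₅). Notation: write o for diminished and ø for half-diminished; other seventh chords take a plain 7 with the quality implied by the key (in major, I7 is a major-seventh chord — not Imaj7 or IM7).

bII6

The pitches Eb-G-Bb form a major triad rooted on Eb.
Eb is the lowered second degree of D major (diatonic 2 would be E). This is the Neapolitan sixth — a major triad on the lowered second degree, here in its customary first inversion.
With G in the bass the chord is in first inversion, so the figured bass is 6.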